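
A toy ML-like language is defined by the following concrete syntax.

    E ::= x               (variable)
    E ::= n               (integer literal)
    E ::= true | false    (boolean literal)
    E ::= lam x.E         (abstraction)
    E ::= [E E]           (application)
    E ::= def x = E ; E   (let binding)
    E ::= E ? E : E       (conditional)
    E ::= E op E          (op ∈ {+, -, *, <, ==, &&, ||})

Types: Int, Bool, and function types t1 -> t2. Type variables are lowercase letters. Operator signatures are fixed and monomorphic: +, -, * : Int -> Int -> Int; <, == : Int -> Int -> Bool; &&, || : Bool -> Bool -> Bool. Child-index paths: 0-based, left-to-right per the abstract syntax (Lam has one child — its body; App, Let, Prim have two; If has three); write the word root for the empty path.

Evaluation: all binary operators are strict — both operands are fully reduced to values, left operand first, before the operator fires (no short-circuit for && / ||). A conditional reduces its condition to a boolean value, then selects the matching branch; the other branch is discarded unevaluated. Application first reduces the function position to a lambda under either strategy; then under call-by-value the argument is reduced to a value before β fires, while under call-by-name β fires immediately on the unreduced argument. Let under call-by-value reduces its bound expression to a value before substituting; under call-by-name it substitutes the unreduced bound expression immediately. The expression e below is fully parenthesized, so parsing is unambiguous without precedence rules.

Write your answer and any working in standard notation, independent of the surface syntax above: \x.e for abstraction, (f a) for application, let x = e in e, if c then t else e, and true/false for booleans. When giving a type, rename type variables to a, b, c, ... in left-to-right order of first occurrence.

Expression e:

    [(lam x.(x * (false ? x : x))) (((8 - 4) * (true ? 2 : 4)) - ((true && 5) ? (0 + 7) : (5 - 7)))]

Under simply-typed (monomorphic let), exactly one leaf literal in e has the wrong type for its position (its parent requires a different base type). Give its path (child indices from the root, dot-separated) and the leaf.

Trace:
x : a
  unify a ~ Int
  unify Bool ~ Bool
x : Int
x : Int
  unify Int ~ Int
  unify Int ~ Int
\x._ : Int -> Int
  unify Int ~ Int
  unify Int ~ Int
  unify Int ~ Int
  unify Bool ~ Bool
  unify Int ~ Int
  unify Int ~ Int
  unify Int ~ Int
  unify Bool ~ Bool
  unify Int ~ Bool
  FAIL: mismatch Int ~ Bool

Answer: 1.1.0.1 : 5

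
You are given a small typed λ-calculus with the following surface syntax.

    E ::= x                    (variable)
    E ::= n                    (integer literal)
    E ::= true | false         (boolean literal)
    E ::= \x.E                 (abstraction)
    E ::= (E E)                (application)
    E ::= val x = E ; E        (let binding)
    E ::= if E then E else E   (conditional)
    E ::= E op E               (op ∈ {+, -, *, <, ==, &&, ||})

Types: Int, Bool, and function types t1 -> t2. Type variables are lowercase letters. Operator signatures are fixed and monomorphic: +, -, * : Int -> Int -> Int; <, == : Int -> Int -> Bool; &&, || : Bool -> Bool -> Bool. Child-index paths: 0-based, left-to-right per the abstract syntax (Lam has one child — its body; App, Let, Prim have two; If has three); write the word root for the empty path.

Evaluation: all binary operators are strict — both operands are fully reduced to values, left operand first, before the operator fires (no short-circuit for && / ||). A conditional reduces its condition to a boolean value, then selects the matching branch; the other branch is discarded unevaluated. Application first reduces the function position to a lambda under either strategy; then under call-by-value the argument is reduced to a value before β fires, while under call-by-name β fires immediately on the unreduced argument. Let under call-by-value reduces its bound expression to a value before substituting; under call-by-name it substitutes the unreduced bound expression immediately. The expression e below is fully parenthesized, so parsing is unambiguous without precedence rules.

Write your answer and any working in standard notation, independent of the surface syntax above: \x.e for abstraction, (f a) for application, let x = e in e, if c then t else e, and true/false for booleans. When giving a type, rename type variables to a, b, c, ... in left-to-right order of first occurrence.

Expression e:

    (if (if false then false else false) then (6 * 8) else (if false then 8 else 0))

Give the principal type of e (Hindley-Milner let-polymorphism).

Answer: Int

Derivation:
  unify Bool ~ Bool
  unify Bool ~ Bool
  unify Bool ~ Bool
  unify Int ~ Int
  unify Int ~ Int
  unify Bool ~ Bool
  unify Int ~ Int
  unify Int ~ Int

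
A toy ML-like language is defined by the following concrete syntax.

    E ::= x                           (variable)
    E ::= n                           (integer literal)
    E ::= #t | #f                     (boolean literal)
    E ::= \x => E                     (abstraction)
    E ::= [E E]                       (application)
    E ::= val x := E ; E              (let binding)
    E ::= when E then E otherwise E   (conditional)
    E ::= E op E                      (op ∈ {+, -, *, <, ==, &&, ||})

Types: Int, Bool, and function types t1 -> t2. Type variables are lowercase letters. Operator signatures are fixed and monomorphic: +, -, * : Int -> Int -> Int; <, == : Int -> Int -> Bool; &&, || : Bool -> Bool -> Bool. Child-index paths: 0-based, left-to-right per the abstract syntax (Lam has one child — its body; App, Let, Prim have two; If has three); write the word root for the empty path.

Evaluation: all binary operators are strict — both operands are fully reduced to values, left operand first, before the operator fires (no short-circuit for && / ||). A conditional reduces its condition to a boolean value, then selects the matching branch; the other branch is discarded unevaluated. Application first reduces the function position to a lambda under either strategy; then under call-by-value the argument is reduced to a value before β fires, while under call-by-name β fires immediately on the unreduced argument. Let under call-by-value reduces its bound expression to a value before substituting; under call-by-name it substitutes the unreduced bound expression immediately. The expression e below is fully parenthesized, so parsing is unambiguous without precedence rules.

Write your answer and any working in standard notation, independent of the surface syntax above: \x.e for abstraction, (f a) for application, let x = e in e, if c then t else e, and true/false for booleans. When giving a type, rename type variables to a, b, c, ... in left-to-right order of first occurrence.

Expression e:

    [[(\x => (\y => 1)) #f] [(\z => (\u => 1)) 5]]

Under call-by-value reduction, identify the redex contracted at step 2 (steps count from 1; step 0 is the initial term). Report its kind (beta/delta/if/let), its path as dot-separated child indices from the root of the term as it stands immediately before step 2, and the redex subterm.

Derivation:
step 0: (((\x.(\y.1)) false) ((\z.(\u.1)) 5))
step 1: [beta@0] ((\y.1) ((\z.(\u.1)) 5))
step 2: [beta@1] ((\y.1) (\u.1))

Answer: beta at 1 : ((\z.(\u.1)) 5)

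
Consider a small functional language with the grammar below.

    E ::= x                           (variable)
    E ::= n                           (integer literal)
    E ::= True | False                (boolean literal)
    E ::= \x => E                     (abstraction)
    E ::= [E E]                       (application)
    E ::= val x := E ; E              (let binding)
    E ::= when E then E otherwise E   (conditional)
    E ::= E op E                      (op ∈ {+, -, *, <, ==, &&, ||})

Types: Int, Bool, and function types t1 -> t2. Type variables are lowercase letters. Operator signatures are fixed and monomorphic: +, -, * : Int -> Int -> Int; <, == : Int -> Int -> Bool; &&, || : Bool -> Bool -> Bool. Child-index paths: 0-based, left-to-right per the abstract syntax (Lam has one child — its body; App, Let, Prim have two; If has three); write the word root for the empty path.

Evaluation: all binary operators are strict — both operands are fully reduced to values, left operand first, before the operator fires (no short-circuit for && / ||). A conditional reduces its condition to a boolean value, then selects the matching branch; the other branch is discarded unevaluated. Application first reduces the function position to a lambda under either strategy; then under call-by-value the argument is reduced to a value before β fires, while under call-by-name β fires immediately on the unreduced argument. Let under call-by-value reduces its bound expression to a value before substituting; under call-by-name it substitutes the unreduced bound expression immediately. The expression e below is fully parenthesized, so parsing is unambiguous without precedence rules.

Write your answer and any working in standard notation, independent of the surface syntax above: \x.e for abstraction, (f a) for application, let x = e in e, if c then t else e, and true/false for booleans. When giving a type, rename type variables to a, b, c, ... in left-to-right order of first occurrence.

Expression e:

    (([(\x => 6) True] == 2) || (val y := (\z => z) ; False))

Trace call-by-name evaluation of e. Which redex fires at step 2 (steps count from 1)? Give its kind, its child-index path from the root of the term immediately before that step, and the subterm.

Working:
step 0: ((((\x.6) true) == 2) || (let y = (\z.z) in false))
step 1: [beta@0.0] ((6 == 2) || (let y = (\z.z) in false))
step 2: [delta@0] (false || (let y = (\z.z) in false))

Answer: delta at 0 : (6 == 2)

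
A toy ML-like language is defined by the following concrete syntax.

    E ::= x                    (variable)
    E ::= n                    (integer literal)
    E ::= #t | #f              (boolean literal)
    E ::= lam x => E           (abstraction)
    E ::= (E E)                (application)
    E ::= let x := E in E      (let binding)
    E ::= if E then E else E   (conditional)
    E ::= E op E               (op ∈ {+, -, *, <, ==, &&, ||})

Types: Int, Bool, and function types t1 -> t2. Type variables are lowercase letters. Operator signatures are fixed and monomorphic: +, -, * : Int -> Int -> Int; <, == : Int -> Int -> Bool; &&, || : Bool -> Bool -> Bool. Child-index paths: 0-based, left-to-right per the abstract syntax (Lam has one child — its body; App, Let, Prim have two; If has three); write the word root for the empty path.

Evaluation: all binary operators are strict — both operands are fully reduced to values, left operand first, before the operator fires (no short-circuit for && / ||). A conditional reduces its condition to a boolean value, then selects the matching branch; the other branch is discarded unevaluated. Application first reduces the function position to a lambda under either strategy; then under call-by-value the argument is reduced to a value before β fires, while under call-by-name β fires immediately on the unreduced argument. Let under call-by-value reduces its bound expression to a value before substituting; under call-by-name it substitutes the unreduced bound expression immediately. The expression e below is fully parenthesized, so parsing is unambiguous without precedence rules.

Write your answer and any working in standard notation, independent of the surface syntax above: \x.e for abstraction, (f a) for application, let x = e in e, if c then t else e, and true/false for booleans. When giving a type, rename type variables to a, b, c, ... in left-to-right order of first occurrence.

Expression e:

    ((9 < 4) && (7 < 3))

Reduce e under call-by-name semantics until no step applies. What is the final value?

Working:
step 0: ((9 < 4) && (7 < 3))
step 1: [delta@0] (false && (7 < 3))
step 2: [delta@1] (false && false)
step 3: [delta@root] false

Answer: false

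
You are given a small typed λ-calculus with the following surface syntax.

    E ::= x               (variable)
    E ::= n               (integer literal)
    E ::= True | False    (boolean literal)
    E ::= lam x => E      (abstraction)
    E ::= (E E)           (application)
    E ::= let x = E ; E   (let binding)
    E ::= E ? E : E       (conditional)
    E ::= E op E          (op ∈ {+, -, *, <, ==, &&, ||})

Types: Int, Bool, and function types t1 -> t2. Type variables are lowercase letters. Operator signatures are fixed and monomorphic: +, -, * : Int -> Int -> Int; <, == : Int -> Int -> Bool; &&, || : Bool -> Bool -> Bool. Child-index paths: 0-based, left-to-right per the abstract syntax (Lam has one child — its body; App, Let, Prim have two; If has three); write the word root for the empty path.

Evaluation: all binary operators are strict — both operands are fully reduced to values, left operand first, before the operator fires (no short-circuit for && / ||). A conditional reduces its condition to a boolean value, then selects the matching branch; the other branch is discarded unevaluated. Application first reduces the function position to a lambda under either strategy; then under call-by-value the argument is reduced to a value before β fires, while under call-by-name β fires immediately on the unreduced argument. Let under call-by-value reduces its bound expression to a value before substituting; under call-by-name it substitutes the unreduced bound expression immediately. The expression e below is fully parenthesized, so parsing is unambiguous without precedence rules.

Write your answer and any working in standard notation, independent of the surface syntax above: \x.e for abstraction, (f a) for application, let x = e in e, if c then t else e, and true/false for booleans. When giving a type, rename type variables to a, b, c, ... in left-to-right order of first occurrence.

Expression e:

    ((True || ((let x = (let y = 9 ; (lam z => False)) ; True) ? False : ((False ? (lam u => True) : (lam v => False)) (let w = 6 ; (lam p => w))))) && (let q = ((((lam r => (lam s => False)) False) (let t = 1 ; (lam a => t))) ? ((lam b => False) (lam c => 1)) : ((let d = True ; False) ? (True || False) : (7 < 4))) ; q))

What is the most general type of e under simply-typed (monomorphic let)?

Answer: Bool

Derivation:
  unify Bool ~ Bool
let y : Int
\z._ : a -> Bool
let x : a -> Bool
  unify Bool ~ Bool
  unify Bool ~ Bool
\u._ : b -> Bool
\v._ : c -> Bool
  unify b -> Bool ~ c -> Bool
  unify b ~ c
  unify Bool ~ Bool
let w : Int
w : Int
\p._ : d -> Int
  unify c -> Bool ~ (d -> Int) -> e
  unify c ~ d -> Int
  unify Bool ~ e
_ _ : Bool
  unify Bool ~ Bool
  unify Bool ~ Bool
  unify Bool ~ Bool
\s._ : g -> Bool
\r._ : f -> g -> Bool
  unify f -> g -> Bool ~ Bool -> h
  unify f ~ Bool
  unify g -> Bool ~ h
_ _ : g -> Bool
let t : Int
t : Int
\a._ : i -> Int
  unify g -> Bool ~ (i -> Int) -> j
  unify g ~ i -> Int
  unify Bool ~ j
_ _ : Bool
  unify Bool ~ Bool
\b._ : k -> Bool
\c._ : l -> Int
  unify k -> Bool ~ (l -> Int) -> m
  unify k ~ l -> Int
  unify Bool ~ m
_ _ : Bool
let d : Bool
  unify Bool ~ Bool
  unify Bool ~ Bool
  unify Bool ~ Bool
  unify Int ~ Int
  unify Int ~ Int
  unify Bool ~ Bool
  unify Bool ~ Bool
let q : Bool
q : Bool
  unify Bool ~ Bool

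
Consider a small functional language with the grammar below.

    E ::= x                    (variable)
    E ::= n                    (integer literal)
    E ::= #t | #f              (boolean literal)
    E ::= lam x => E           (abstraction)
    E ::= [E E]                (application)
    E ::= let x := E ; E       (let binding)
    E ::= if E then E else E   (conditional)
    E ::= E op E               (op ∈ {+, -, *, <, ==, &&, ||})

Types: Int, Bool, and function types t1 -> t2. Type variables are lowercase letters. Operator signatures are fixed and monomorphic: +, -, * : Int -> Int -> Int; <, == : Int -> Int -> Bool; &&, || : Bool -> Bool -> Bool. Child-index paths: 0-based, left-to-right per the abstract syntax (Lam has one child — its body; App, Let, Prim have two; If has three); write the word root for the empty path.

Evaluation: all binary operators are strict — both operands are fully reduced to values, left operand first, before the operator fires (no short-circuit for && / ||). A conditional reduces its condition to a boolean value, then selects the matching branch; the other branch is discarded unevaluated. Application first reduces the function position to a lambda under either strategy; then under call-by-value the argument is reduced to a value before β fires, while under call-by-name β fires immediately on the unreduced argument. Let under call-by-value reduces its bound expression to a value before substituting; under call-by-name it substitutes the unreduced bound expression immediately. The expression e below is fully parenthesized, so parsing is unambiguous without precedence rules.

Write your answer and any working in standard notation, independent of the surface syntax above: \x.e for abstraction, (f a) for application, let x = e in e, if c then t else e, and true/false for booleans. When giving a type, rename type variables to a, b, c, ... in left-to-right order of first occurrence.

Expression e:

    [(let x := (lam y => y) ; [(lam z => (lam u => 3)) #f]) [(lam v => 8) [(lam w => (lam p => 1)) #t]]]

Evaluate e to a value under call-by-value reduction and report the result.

Working:
step 0: ((let x = (\y.y) in ((\z.(\u.3)) false)) ((\v.8) ((\w.(\p.1)) true)))
step 1: [let@0] (((\z.(\u.3)) false) ((\v.8) ((\w.(\p.1)) true)))
step 2: [beta@0] ((\u.3) ((\v.8) ((\w.(\p.1)) true)))
step 3: [beta@1.1] ((\u.3) ((\v.8) (\p.1)))
step 4: [beta@1] ((\u.3) 8)
step 5: [beta@root] 3

Answer: 3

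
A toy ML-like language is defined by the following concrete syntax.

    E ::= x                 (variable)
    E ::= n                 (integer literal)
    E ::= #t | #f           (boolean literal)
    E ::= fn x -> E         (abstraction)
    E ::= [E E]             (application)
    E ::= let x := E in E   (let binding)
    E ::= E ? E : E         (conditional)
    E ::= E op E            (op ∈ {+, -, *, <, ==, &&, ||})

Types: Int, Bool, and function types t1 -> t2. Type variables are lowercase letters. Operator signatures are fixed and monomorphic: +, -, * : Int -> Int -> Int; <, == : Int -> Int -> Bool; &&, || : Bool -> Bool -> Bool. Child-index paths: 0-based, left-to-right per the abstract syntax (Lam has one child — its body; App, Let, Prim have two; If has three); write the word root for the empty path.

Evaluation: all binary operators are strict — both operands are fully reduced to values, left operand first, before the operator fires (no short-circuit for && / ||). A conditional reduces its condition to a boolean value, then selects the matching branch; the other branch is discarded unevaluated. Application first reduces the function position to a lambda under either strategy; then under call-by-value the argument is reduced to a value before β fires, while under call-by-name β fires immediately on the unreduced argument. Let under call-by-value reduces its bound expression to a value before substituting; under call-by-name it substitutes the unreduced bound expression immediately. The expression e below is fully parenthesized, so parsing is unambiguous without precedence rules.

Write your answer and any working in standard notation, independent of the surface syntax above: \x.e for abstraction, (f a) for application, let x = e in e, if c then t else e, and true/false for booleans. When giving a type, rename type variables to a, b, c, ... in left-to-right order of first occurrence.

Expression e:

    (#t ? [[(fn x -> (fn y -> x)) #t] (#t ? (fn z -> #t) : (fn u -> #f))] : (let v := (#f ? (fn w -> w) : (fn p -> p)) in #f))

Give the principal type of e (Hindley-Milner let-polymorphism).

Trace:
  unify Bool ~ Bool
x : a
\y._ : b -> a
\x._ : a -> b -> a
  unify a -> b -> a ~ Bool -> c
  unify a ~ Bool
  unify b -> Bool ~ c
_ _ : b -> Bool
  unify Bool ~ Bool
\z._ : d -> Bool
\u._ : e -> Bool
  unify d -> Bool ~ e -> Bool
  unify d ~ e
  unify Bool ~ Bool
  unify b -> Bool ~ (e -> Bool) -> f
  unify b ~ e -> Bool
  unify Bool ~ f
_ _ : Bool
  unify Bool ~ Bool
w : g
\w._ : g -> g
p : h
\p._ : h -> h
  unify g -> g ~ h -> h
  unify g ~ h
  unify h ~ h
let v : forall. h -> h
  unify Bool ~ Bool

Answer: Bool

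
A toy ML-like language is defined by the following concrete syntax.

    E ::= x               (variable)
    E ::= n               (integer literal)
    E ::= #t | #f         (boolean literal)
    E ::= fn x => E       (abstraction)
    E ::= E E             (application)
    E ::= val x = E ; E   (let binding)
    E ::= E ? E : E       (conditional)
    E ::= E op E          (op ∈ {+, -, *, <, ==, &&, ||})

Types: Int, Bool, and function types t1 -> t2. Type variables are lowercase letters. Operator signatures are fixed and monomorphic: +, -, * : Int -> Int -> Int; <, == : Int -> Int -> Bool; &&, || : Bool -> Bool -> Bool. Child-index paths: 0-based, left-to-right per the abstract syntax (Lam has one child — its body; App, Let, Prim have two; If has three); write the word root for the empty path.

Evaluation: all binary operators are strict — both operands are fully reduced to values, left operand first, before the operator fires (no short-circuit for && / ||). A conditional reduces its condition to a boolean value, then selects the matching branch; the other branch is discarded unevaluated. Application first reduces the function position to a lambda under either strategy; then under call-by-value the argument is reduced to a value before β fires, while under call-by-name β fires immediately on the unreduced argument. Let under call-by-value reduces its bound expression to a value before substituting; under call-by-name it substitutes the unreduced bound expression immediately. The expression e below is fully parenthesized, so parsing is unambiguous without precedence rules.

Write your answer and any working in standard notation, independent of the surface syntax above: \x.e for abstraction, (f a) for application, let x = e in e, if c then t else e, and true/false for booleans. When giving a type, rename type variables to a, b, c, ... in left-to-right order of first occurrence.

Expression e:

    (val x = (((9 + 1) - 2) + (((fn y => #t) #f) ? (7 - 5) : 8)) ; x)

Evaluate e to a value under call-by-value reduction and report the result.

Answer: 10

Derivation:
step 0: (let x = (((9 + 1) - 2) + (if ((\y.true) false) then (7 - 5) else 8)) in x)
step 1: [delta@0.0.0] (let x = ((10 - 2) + (if ((\y.true) false) then (7 - 5) else 8)) in x)
step 2: [delta@0.0] (let x = (8 + (if ((\y.true) false) then (7 - 5) else 8)) in x)
step 3: [beta@0.1.0] (let x = (8 + (if true then (7 - 5) else 8)) in x)
step 4: [if@0.1] (let x = (8 + (7 - 5)) in x)
step 5: [delta@0.1] (let x = (8 + 2) in x)
step 6: [delta@0] (let x = 10 in x)
step 7: [let@root] 10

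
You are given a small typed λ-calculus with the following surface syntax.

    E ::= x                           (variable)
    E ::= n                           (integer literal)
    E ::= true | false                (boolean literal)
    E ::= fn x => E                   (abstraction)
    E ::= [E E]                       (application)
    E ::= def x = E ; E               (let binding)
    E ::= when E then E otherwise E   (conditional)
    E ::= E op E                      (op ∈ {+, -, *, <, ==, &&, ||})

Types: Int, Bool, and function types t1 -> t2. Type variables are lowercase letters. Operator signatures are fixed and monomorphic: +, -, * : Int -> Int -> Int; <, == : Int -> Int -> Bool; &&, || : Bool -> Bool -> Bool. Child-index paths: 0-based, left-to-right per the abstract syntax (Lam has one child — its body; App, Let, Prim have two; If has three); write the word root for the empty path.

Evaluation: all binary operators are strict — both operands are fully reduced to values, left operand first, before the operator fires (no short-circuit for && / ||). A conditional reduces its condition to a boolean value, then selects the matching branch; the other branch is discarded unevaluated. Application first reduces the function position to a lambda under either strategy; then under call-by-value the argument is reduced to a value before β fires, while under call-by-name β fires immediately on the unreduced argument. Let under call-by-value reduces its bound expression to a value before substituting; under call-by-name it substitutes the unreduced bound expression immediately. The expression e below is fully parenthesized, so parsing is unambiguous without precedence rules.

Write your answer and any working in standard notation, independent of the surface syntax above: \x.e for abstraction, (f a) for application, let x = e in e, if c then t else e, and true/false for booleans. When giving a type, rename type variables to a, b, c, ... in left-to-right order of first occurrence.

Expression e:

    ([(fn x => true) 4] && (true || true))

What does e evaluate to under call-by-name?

Answer: true

Working:
step 0: (((\x.true) 4) && (true || true))
step 1: [beta@0] (true && (true || true))
step 2: [delta@1] (true && true)
step 3: [delta@root] true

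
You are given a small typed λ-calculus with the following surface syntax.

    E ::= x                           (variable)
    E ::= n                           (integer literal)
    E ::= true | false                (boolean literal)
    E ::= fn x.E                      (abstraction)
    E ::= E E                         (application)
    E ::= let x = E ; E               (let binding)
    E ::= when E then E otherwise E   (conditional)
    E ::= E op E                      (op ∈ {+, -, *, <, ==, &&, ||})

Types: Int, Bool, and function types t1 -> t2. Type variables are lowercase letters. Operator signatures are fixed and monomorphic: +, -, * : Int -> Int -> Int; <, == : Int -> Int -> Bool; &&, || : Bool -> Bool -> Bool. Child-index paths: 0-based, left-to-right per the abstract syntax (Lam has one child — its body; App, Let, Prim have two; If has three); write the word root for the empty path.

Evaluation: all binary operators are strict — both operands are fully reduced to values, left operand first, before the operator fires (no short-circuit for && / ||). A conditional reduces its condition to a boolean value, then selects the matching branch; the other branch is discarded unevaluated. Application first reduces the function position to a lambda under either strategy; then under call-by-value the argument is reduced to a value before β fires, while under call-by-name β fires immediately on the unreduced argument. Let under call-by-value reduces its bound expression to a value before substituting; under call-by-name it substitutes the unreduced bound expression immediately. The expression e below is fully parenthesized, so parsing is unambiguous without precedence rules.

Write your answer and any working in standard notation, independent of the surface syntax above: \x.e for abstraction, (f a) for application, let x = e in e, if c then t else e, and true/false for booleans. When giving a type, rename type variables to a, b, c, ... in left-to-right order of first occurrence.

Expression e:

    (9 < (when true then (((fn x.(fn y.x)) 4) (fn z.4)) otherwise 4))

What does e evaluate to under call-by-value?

Answer: false

Derivation:
step 0: (9 < (if true then (((\x.(\y.x)) 4) (\z.4)) else 4))
step 1: [if@1] (9 < (((\x.(\y.x)) 4) (\z.4)))
step 2: [beta@1.0] (9 < ((\y.4) (\z.4)))
step 3: [beta@1] (9 < 4)
step 4: [delta@root] false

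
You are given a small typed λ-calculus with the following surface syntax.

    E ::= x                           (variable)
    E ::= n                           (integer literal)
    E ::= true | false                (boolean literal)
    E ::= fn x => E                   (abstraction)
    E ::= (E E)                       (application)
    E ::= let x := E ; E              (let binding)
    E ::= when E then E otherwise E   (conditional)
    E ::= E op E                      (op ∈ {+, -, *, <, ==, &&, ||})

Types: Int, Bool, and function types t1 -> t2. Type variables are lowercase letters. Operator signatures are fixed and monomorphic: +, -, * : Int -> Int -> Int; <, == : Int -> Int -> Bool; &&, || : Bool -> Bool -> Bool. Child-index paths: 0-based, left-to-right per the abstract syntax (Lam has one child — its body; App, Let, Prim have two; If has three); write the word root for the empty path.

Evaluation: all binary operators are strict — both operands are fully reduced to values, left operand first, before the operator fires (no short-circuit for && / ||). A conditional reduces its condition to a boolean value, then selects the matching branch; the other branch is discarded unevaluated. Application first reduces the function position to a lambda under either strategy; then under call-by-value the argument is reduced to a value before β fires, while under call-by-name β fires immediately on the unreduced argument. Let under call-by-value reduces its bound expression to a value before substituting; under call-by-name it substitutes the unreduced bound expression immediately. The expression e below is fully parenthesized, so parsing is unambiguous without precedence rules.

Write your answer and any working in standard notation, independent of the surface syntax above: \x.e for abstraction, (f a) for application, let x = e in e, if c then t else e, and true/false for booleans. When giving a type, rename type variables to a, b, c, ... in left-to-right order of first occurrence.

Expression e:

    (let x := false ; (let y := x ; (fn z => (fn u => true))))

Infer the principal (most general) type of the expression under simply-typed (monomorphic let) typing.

Answer: a -> b -> Bool

Derivation:
let x : Bool
x : Bool
let y : Bool
\u._ : b -> Bool
\z._ : a -> b -> Bool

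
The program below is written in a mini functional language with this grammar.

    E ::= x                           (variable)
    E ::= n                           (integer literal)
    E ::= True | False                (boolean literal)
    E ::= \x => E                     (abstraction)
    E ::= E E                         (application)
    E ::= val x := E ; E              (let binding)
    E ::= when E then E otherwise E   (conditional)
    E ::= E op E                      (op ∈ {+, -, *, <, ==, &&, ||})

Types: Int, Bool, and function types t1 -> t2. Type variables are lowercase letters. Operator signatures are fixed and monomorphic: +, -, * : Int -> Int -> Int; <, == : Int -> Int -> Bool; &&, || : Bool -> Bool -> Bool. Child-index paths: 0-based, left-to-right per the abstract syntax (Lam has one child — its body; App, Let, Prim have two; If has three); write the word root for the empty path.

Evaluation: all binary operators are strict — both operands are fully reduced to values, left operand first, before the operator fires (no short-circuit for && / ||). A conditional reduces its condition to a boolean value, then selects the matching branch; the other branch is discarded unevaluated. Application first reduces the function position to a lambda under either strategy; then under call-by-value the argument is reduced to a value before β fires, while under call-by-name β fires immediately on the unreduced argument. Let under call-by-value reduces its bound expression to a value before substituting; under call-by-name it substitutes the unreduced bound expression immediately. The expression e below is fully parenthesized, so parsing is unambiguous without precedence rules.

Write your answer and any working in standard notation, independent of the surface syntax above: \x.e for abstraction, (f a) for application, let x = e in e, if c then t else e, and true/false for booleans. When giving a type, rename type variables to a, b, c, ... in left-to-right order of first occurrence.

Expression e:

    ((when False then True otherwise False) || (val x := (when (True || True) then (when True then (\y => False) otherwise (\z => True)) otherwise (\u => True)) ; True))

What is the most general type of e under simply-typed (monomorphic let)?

Derivation:
  unify Bool ~ Bool
  unify Bool ~ Bool
  unify Bool ~ Bool
  unify Bool ~ Bool
  unify Bool ~ Bool
  unify Bool ~ Bool
  unify Bool ~ Bool
\y._ : a -> Bool
\z._ : b -> Bool
  unify a -> Bool ~ b -> Bool
  unify a ~ b
  unify Bool ~ Bool
\u._ : c -> Bool
  unify b -> Bool ~ c -> Bool
  unify b ~ c
  unify Bool ~ Bool
let x : c -> Bool
  unify Bool ~ Bool

Answer: Bool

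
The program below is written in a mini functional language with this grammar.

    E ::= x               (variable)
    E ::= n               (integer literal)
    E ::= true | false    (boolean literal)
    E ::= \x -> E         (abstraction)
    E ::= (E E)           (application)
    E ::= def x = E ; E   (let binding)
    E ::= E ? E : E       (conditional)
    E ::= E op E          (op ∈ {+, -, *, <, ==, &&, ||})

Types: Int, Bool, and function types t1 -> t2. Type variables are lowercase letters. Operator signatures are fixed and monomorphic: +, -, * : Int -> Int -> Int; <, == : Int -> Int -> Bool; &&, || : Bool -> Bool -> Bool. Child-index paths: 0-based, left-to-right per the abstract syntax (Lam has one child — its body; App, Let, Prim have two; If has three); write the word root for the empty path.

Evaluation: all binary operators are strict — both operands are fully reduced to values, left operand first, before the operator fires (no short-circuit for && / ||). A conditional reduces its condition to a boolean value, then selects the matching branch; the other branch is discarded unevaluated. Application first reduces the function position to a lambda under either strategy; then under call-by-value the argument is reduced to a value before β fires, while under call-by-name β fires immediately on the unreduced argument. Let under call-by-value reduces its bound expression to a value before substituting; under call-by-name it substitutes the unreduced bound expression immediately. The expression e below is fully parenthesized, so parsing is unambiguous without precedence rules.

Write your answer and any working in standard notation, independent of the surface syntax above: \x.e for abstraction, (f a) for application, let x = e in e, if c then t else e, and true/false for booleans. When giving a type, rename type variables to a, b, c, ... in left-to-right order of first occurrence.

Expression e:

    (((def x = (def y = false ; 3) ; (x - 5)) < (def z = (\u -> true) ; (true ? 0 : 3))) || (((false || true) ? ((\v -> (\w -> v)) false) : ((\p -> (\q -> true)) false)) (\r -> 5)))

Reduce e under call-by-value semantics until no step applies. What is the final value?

Working:
step 0: (((let x = (let y = false in 3) in (x - 5)) < (let z = (\u.true) in (if true then 0 else 3))) || ((if (false || true) then ((\v.(\w.v)) false) else ((\p.(\q.true)) false)) (\r.5)))
step 1: [let@0.0.0] (((let x = 3 in (x - 5)) < (let z = (\u.true) in (if true then 0 else 3))) || ((if (false || true) then ((\v.(\w.v)) false) else ((\p.(\q.true)) false)) (\r.5)))
step 2: [let@0.0] (((3 - 5) < (let z = (\u.true) in (if true then 0 else 3))) || ((if (false || true) then ((\v.(\w.v)) false) else ((\p.(\q.true)) false)) (\r.5)))
step 3: [delta@0.0] ((-2 < (let z = (\u.true) in (if true then 0 else 3))) || ((if (false || true) then ((\v.(\w.v)) false) else ((\p.(\q.true)) false)) (\r.5)))
step 4: [let@0.1] ((-2 < (if true then 0 else 3)) || ((if (false || true) then ((\v.(\w.v)) false) else ((\p.(\q.true)) false)) (\r.5)))
step 5: [if@0.1] ((-2 < 0) || ((if (false || true) then ((\v.(\w.v)) false) else ((\p.(\q.true)) false)) (\r.5)))
step 6: [delta@0] (true || ((if (false || true) then ((\v.(\w.v)) false) else ((\p.(\q.true)) false)) (\r.5)))
step 7: [delta@1.0.0] (true || ((if true then ((\v.(\w.v)) false) else ((\p.(\q.true)) false)) (\r.5)))
step 8: [if@1.0] (true || (((\v.(\w.v)) false) (\r.5)))
step 9: [beta@1.0] (true || ((\w.false) (\r.5)))
step 10: [beta@1] (true || false)
step 11: [delta@root] true

Answer: true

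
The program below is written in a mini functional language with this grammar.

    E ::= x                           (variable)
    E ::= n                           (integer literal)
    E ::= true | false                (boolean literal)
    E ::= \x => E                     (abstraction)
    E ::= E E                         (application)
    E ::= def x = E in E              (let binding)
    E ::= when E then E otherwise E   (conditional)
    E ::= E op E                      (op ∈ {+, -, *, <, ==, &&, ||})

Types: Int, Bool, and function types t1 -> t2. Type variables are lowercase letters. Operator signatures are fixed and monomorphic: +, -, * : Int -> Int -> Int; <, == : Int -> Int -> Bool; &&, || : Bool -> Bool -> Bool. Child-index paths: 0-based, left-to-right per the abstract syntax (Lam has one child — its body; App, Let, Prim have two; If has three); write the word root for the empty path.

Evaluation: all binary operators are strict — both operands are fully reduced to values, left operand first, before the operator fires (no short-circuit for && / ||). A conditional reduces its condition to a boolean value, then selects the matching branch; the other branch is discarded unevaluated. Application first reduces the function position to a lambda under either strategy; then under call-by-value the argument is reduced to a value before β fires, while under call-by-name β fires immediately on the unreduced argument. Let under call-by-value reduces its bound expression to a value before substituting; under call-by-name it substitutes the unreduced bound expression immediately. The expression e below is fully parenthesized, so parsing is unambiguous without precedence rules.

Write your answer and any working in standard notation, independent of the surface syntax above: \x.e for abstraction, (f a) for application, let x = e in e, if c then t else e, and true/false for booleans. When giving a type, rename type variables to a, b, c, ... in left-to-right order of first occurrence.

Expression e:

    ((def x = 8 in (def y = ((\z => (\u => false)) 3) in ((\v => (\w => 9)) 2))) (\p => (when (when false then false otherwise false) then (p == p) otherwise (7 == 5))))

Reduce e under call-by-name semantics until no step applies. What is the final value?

Working:
step 0: ((let x = 8 in (let y = ((\z.(\u.false)) 3) in ((\v.(\w.9)) 2))) (\p.(if (if false then false else false) then (p == p) else (7 == 5))))
step 1: [let@0] ((let y = ((\z.(\u.false)) 3) in ((\v.(\w.9)) 2)) (\p.(if (if false then false else false) then (p == p) else (7 == 5))))
step 2: [let@0] (((\v.(\w.9)) 2) (\p.(if (if false then false else false) then (p == p) else (7 == 5))))
step 3: [beta@0] ((\w.9) (\p.(if (if false then false else false) then (p == p) else (7 == 5))))
step 4: [beta@root] 9

Answer: 9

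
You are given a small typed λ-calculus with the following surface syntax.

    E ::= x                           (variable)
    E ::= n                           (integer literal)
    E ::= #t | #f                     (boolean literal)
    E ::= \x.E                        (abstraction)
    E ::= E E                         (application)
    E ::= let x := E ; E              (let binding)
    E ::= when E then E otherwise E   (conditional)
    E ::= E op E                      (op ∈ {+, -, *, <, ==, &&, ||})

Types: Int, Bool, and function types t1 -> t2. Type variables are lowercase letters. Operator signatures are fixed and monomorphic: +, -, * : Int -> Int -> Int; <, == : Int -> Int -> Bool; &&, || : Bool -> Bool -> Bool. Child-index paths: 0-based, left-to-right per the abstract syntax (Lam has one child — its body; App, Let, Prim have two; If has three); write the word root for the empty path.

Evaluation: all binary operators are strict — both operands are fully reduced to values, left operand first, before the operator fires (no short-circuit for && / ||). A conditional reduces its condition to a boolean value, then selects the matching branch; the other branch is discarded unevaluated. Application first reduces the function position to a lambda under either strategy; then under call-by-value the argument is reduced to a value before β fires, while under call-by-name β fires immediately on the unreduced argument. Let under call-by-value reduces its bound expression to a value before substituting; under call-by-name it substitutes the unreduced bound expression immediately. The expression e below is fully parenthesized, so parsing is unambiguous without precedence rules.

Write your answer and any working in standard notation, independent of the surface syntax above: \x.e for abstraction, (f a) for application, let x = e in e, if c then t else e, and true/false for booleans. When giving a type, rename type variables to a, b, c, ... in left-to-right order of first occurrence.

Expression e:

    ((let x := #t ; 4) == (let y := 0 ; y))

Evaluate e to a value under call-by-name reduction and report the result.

Derivation:
step 0: ((let x = true in 4) == (let y = 0 in y))
step 1: [let@0] (4 == (let y = 0 in y))
step 2: [let@1] (4 == 0)
step 3: [delta@root] false

Answer: false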